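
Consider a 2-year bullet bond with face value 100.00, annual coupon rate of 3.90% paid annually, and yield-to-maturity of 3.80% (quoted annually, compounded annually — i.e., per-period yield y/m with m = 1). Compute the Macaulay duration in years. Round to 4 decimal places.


Answer: Macaulay duration = 1.9625 years

Derivation:
Coupon per period c = face * coupon_rate / m = 3.900000
Periods per year m = 1; per-period yield y/m = 0.038000
Number of cashflows N = 2
Cashflows (t years, CF_t, discount factor 1/(1+y/m)^(m*t), PV):
  t = 1.0000: CF_t = 3.900000, DF = 0.963391, PV = 3.757225
  t = 2.0000: CF_t = 103.900000, DF = 0.928122, PV = 96.431926
Price P = sum_t PV_t = 100.189151
Macaulay numerator sum_t t * PV_t:
  t * PV_t at t = 1.0000: 3.757225
  t * PV_t at t = 2.0000: 192.863852
Macaulay duration D = (sum_t t * PV_t) / P = 196.621077 / 100.189151 = 1.962499


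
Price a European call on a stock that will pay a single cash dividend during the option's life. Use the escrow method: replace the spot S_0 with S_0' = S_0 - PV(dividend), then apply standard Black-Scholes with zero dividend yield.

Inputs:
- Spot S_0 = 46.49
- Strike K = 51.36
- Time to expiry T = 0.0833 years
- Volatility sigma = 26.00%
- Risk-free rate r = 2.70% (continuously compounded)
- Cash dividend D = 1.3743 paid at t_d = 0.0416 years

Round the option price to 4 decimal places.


PV(D) = D * exp(-r * t_d) = 1.3743 * 0.99887743 = 1.37275725
S_0' = S_0 - PV(D) = 46.4900 - 1.37275725 = 45.11724275
d1 = (ln(S_0'/K) + (r + sigma^2/2)*T) / (sigma*sqrt(T)) = -1.65951035
d2 = d1 - sigma*sqrt(T) = -1.73455087
exp(-rT) = 0.99775343
N(d1) = 0.04850650; N(d2) = 0.04141019
C = S_0' * N(d1) - K * exp(-rT) * N(d2) = 45.11724275 * 0.04850650 - 51.3600 * 0.99775343 * 0.04141019 = 0.0664

Answer: Price = 0.0664


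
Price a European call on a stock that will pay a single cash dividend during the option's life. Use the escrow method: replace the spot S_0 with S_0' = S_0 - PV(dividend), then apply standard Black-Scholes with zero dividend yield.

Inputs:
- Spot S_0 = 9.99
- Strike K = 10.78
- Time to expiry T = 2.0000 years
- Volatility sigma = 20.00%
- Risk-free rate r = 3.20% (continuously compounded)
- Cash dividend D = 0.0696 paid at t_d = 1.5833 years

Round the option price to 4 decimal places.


PV(D) = D * exp(-r * t_d) = 0.0696 * 0.95059650 = 0.06616152
S_0' = S_0 - PV(D) = 9.9900 - 0.06616152 = 9.92383848
d1 = (ln(S_0'/K) + (r + sigma^2/2)*T) / (sigma*sqrt(T)) = 0.07512028
d2 = d1 - sigma*sqrt(T) = -0.20772243
exp(-rT) = 0.93800500
N(d1) = 0.52994050; N(d2) = 0.41772285
C = S_0' * N(d1) - K * exp(-rT) * N(d2) = 9.92383848 * 0.52994050 - 10.7800 * 0.93800500 * 0.41772285 = 1.0352

Answer: Price = 1.0352


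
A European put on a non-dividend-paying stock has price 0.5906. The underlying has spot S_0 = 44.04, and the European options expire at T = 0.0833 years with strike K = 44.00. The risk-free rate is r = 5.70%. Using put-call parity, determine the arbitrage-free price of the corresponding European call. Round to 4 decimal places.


Put-call parity: C - P = S_0 * exp(-qT) - K * exp(-rT).
S_0 * exp(-qT) = 44.0400 * 1.00000000 = 44.04000000
K * exp(-rT) = 44.0000 * 0.99526315 = 43.79157879
C = P + S*exp(-qT) - K*exp(-rT)
C = 0.5906 + 44.04000000 - 43.79157879 = 0.8390

Answer: Call price = 0.8390


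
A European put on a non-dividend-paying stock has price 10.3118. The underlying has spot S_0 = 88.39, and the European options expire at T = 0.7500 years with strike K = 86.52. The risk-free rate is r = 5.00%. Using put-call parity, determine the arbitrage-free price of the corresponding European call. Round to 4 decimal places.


Answer: Call price = 15.3662

Derivation:
Put-call parity: C - P = S_0 * exp(-qT) - K * exp(-rT).
S_0 * exp(-qT) = 88.3900 * 1.00000000 = 88.39000000
K * exp(-rT) = 86.5200 * 0.96319442 = 83.33558102
C = P + S*exp(-qT) - K*exp(-rT)
C = 10.3118 + 88.39000000 - 83.33558102 = 15.3662


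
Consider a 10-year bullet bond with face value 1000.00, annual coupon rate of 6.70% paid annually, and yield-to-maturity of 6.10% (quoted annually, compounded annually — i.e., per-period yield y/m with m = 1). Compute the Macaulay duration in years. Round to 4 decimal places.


Answer: Macaulay duration = 7.6561 years

Derivation:
Coupon per period c = face * coupon_rate / m = 67.000000
Periods per year m = 1; per-period yield y/m = 0.061000
Number of cashflows N = 10
Cashflows (t years, CF_t, discount factor 1/(1+y/m)^(m*t), PV):
  t = 1.0000: CF_t = 67.000000, DF = 0.942507, PV = 63.147974
  t = 2.0000: CF_t = 67.000000, DF = 0.888320, PV = 59.517412
  t = 3.0000: CF_t = 67.000000, DF = 0.837247, PV = 56.095581
  t = 4.0000: CF_t = 67.000000, DF = 0.789112, PV = 52.870482
  t = 5.0000: CF_t = 67.000000, DF = 0.743743, PV = 49.830803
  t = 6.0000: CF_t = 67.000000, DF = 0.700983, PV = 46.965884
  t = 7.0000: CF_t = 67.000000, DF = 0.660682, PV = 44.265677
  t = 8.0000: CF_t = 67.000000, DF = 0.622697, PV = 41.720714
  t = 9.0000: CF_t = 67.000000, DF = 0.586897, PV = 39.322068
  t = 10.0000: CF_t = 1067.000000, DF = 0.553154, PV = 590.215459
Price P = sum_t PV_t = 1043.952053
Macaulay numerator sum_t t * PV_t:
  t * PV_t at t = 1.0000: 63.147974
  t * PV_t at t = 2.0000: 119.034823
  t * PV_t at t = 3.0000: 168.286743
  t * PV_t at t = 4.0000: 211.481927
  t * PV_t at t = 5.0000: 249.154014
  t * PV_t at t = 6.0000: 281.795303
  t * PV_t at t = 7.0000: 309.859742
  t * PV_t at t = 8.0000: 333.765711
  t * PV_t at t = 9.0000: 353.898610
  t * PV_t at t = 10.0000: 5902.154590
Macaulay duration D = (sum_t t * PV_t) / P = 7992.579437 / 1043.952053 = 7.656079


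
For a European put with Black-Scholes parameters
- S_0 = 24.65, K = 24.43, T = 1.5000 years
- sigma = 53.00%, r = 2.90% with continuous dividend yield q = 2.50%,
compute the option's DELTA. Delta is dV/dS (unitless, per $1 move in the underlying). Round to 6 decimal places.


Answer: Delta = -0.350666

Derivation:
d1 = 0.3476118886; d2 = -0.3015028933
phi(d1) = 0.3755530476; exp(-qT) = 0.9631944177; exp(-rT) = 0.9574325541
N(-d1) = 0.3640658383
Delta = -exp(-qT) * N(-d1) = -0.9631944177 * 0.3640658383 = -0.350666


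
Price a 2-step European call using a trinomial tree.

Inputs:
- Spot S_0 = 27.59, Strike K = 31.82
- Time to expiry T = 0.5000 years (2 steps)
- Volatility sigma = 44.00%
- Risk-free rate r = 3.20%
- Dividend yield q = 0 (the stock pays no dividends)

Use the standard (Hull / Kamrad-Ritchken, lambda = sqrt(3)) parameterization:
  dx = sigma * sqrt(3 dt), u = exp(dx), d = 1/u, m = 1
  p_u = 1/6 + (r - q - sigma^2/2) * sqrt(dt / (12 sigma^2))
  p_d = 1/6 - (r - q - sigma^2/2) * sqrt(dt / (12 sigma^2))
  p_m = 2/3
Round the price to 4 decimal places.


Answer: Price = V(0,0) = 2.2026

Derivation:
dt = T/N = 0.250000; dx = sigma*sqrt(3*dt) = 0.381051
u = exp(dx) = 1.463823; d = 1/u = 0.683143
p_u = 0.145410, p_m = 0.666667, p_d = 0.187924
Discount per step: exp(-r*dt) = 0.992032
Stock lattice S(k, j) with j the centered position index:
  k=0: S(0,+0) = 27.5900
  k=1: S(1,-1) = 18.8479; S(1,+0) = 27.5900; S(1,+1) = 40.3869
  k=2: S(2,-2) = 12.8758; S(2,-1) = 18.8479; S(2,+0) = 27.5900; S(2,+1) = 40.3869; S(2,+2) = 59.1192
Terminal payoffs V(N, j) = max(S_T - K, 0):
  V(2,-2) = 0.000000; V(2,-1) = 0.000000; V(2,+0) = 0.000000; V(2,+1) = 8.566863; V(2,+2) = 27.299200
Backward induction: V(k, j) = exp(-r*dt) * [p_u * V(k+1, j+1) + p_m * V(k+1, j) + p_d * V(k+1, j-1)]
  V(1,-1) = exp(-r*dt) * [p_u*0.000000 + p_m*0.000000 + p_d*0.000000] = 0.000000
  V(1,+0) = exp(-r*dt) * [p_u*8.566863 + p_m*0.000000 + p_d*0.000000] = 1.235779
  V(1,+1) = exp(-r*dt) * [p_u*27.299200 + p_m*8.566863 + p_d*0.000000] = 9.603673
  V(0,+0) = exp(-r*dt) * [p_u*9.603673 + p_m*1.235779 + p_d*0.000000] = 2.202628


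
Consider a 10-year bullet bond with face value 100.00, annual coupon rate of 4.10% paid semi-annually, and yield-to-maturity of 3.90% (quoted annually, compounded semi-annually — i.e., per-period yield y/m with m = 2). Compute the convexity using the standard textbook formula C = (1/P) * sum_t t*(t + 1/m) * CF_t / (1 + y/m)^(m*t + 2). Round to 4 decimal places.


Answer: Convexity = 78.7095

Derivation:
Coupon per period c = face * coupon_rate / m = 2.050000
Periods per year m = 2; per-period yield y/m = 0.019500
Number of cashflows N = 20
Cashflows (t years, CF_t, discount factor 1/(1+y/m)^(m*t), PV):
  t = 0.5000: CF_t = 2.050000, DF = 0.980873, PV = 2.010790
  t = 1.0000: CF_t = 2.050000, DF = 0.962112, PV = 1.972329
  t = 1.5000: CF_t = 2.050000, DF = 0.943709, PV = 1.934604
  t = 2.0000: CF_t = 2.050000, DF = 0.925659, PV = 1.897601
  t = 2.5000: CF_t = 2.050000, DF = 0.907954, PV = 1.861306
  t = 3.0000: CF_t = 2.050000, DF = 0.890588, PV = 1.825704
  t = 3.5000: CF_t = 2.050000, DF = 0.873553, PV = 1.790784
  t = 4.0000: CF_t = 2.050000, DF = 0.856845, PV = 1.756532
  t = 4.5000: CF_t = 2.050000, DF = 0.840456, PV = 1.722935
  t = 5.0000: CF_t = 2.050000, DF = 0.824380, PV = 1.689980
  t = 5.5000: CF_t = 2.050000, DF = 0.808613, PV = 1.657656
  t = 6.0000: CF_t = 2.050000, DF = 0.793146, PV = 1.625950
  t = 6.5000: CF_t = 2.050000, DF = 0.777976, PV = 1.594850
  t = 7.0000: CF_t = 2.050000, DF = 0.763095, PV = 1.564345
  t = 7.5000: CF_t = 2.050000, DF = 0.748500, PV = 1.534424
  t = 8.0000: CF_t = 2.050000, DF = 0.734183, PV = 1.505075
  t = 8.5000: CF_t = 2.050000, DF = 0.720140, PV = 1.476288
  t = 9.0000: CF_t = 2.050000, DF = 0.706366, PV = 1.448051
  t = 9.5000: CF_t = 2.050000, DF = 0.692855, PV = 1.420354
  t = 10.0000: CF_t = 102.050000, DF = 0.679603, PV = 69.353504
Price P = sum_t PV_t = 101.643061
Convexity numerator sum_t t*(t + 1/m) * CF_t / (1+y/m)^(m*t + 2):
  t = 0.5000: term = 0.967302
  t = 1.0000: term = 2.846402
  t = 1.5000: term = 5.583917
  t = 2.0000: term = 9.128522
  t = 2.5000: term = 13.430881
  t = 3.0000: term = 18.443584
  t = 3.5000: term = 24.121084
  t = 4.0000: term = 30.419640
  t = 4.5000: term = 37.297253
  t = 5.0000: term = 44.713616
  t = 5.5000: term = 52.630053
  t = 6.0000: term = 61.009469
  t = 6.5000: term = 69.816296
  t = 7.0000: term = 79.016444
  t = 7.5000: term = 88.577251
  t = 8.0000: term = 98.467437
  t = 8.5000: term = 108.657054
  t = 9.0000: term = 119.117446
  t = 9.5000: term = 129.821204
  t = 10.0000: term = 7006.211535
Convexity = (1/P) * sum = 8000.276392 / 101.643061 = 78.709519


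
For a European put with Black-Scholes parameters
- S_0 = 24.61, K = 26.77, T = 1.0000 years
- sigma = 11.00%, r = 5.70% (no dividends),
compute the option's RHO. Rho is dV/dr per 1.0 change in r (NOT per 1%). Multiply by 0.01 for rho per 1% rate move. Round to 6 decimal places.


d1 = -0.1916272103; d2 = -0.3016272103
phi(d1) = 0.3916843367; exp(-qT) = 1.0000000000; exp(-rT) = 0.9445940694
N(-d2) = 0.6185318686
Rho = -K*T*exp(-rT)*N(-d2) = -26.7700 * 1.0000 * 0.9445940694 * 0.6185318686 = -15.640681

Answer: Rho = -15.640681


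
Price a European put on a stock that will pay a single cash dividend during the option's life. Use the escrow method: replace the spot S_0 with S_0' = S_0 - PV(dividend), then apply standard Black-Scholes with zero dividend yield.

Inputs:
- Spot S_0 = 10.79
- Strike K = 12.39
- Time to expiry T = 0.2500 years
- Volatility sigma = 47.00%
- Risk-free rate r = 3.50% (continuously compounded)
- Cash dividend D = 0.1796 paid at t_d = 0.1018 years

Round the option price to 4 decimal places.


Answer: Price = 2.1057

Derivation:
PV(D) = D * exp(-r * t_d) = 0.1796 * 0.99644334 = 0.17896122
S_0' = S_0 - PV(D) = 10.7900 - 0.17896122 = 10.61103878
d1 = (ln(S_0'/K) + (r + sigma^2/2)*T) / (sigma*sqrt(T)) = -0.50481848
d2 = d1 - sigma*sqrt(T) = -0.73981848
exp(-rT) = 0.99128817
N(-d1) = 0.69315683; N(-d2) = 0.77029493
P = K * exp(-rT) * N(-d2) - S_0' * N(-d1) = 12.3900 * 0.99128817 * 0.77029493 - 10.61103878 * 0.69315683 = 2.1057


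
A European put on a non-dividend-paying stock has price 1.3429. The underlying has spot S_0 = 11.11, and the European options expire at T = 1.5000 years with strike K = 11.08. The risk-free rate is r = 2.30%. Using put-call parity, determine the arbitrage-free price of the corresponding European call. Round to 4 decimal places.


Answer: Call price = 1.7486

Derivation:
Put-call parity: C - P = S_0 * exp(-qT) - K * exp(-rT).
S_0 * exp(-qT) = 11.1100 * 1.00000000 = 11.11000000
K * exp(-rT) = 11.0800 * 0.96608834 = 10.70425880
C = P + S*exp(-qT) - K*exp(-rT)
C = 1.3429 + 11.11000000 - 10.70425880 = 1.7486


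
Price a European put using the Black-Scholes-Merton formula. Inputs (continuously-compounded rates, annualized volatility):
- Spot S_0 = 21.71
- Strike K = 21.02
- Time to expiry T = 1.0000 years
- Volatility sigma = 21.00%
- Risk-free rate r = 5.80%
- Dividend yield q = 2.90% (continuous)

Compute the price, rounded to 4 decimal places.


d1 = (ln(S/K) + (r - q + 0.5*sigma^2) * T) / (sigma * sqrt(T)) = 0.39689818
d2 = d1 - sigma * sqrt(T) = 0.18689818
exp(-rT) = 0.94364995; exp(-qT) = 0.97141646
P = K * exp(-rT) * N(-d2) - S_0 * exp(-qT) * N(-d1)
N(-d1) = 0.34572127; N(-d2) = 0.42587023
P = 21.0200 * 0.94364995 * 0.42587023 - 21.7100 * 0.97141646 * 0.34572127 = 1.1563

Answer: Price = 1.1563


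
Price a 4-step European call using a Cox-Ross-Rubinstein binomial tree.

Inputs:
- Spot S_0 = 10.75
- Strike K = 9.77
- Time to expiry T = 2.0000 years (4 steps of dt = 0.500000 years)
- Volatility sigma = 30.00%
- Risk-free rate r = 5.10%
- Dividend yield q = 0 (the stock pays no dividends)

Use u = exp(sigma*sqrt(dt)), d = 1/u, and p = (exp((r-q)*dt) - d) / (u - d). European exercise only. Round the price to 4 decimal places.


dt = T/N = 0.500000
u = exp(sigma*sqrt(dt)) = 1.236311; d = 1/u = 0.808858
p = (exp((r-q)*dt) - d) / (u - d) = 0.507588
Discount per step: exp(-r*dt) = 0.974822
Stock lattice S(k, i) with i counting down-moves:
  k=0: S(0,0) = 10.7500
  k=1: S(1,0) = 13.2903; S(1,1) = 8.6952
  k=2: S(2,0) = 16.4310; S(2,1) = 10.7500; S(2,2) = 7.0332
  k=3: S(3,0) = 20.3138; S(3,1) = 13.2903; S(3,2) = 8.6952; S(3,3) = 5.6889
  k=4: S(4,0) = 25.1142; S(4,1) = 16.4310; S(4,2) = 10.7500; S(4,3) = 7.0332; S(4,4) = 4.6015
Terminal payoffs V(N, i) = max(S_T - K, 0):
  V(4,0) = 15.344212; V(4,1) = 6.661000; V(4,2) = 0.980000; V(4,3) = 0.000000; V(4,4) = 0.000000
Backward induction: V(k, i) = exp(-r*dt) * [p * V(k+1, i) + (1-p) * V(k+1, i+1)].
  V(3,0) = exp(-r*dt) * [p*15.344212 + (1-p)*6.661000] = 10.789814
  V(3,1) = exp(-r*dt) * [p*6.661000 + (1-p)*0.980000] = 3.766330
  V(3,2) = exp(-r*dt) * [p*0.980000 + (1-p)*0.000000] = 0.484912
  V(3,3) = exp(-r*dt) * [p*0.000000 + (1-p)*0.000000] = 0.000000
  V(2,0) = exp(-r*dt) * [p*10.789814 + (1-p)*3.766330] = 7.146778
  V(2,1) = exp(-r*dt) * [p*3.766330 + (1-p)*0.484912] = 2.096374
  V(2,2) = exp(-r*dt) * [p*0.484912 + (1-p)*0.000000] = 0.239938
  V(1,0) = exp(-r*dt) * [p*7.146778 + (1-p)*2.096374] = 4.542572
  V(1,1) = exp(-r*dt) * [p*2.096374 + (1-p)*0.239938] = 1.152476
  V(0,0) = exp(-r*dt) * [p*4.542572 + (1-p)*1.152476] = 2.800906

Answer: Price = V(0,0) = 2.8009


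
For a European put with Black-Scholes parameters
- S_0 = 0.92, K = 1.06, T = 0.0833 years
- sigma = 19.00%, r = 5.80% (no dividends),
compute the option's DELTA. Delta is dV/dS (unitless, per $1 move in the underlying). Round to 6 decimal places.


d1 = -2.4675821050; d2 = -2.5224194098
phi(d1) = 0.0189980439; exp(-qT) = 1.0000000000; exp(-rT) = 0.9951802524
N(-d1) = 0.9931985489
Delta = -exp(-qT) * N(-d1) = -1.0000000000 * 0.9931985489 = -0.993199

Answer: Delta = -0.993199


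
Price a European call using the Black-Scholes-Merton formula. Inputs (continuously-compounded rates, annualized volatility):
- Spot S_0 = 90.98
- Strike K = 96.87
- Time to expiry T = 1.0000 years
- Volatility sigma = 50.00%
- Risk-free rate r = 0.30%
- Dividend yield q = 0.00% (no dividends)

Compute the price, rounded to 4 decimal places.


d1 = (ln(S/K) + (r - q + 0.5*sigma^2) * T) / (sigma * sqrt(T)) = 0.13053966
d2 = d1 - sigma * sqrt(T) = -0.36946034
exp(-rT) = 0.99700450; exp(-qT) = 1.00000000
C = S_0 * exp(-qT) * N(d1) - K * exp(-rT) * N(d2)
N(d1) = 0.55193026; N(d2) = 0.35589231
C = 90.9800 * 1.00000000 * 0.55193026 - 96.8700 * 0.99700450 * 0.35589231 = 15.8426

Answer: Price = 15.8426


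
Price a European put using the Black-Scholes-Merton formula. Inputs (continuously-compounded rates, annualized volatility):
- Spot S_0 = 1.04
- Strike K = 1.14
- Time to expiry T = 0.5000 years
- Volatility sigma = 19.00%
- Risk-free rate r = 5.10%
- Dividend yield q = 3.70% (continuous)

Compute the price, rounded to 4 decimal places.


Answer: Price = 0.1133

Derivation:
d1 = (ln(S/K) + (r - q + 0.5*sigma^2) * T) / (sigma * sqrt(T)) = -0.56406689
d2 = d1 - sigma * sqrt(T) = -0.69841718
exp(-rT) = 0.97482238; exp(-qT) = 0.98167007
P = K * exp(-rT) * N(-d2) - S_0 * exp(-qT) * N(-d1)
N(-d1) = 0.71364569; N(-d2) = 0.75754183
P = 1.1400 * 0.97482238 * 0.75754183 - 1.0400 * 0.98167007 * 0.71364569 = 0.1133


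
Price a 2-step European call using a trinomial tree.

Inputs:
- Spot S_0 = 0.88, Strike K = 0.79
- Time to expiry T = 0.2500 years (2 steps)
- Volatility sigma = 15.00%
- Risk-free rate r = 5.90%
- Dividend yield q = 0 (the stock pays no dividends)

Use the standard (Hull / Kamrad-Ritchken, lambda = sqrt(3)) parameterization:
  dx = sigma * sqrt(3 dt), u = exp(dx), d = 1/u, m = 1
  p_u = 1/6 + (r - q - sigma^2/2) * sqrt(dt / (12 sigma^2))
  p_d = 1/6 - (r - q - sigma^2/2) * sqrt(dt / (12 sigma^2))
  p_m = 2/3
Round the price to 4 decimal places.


dt = T/N = 0.125000; dx = sigma*sqrt(3*dt) = 0.091856
u = exp(dx) = 1.096207; d = 1/u = 0.912237
p_u = 0.199156, p_m = 0.666667, p_d = 0.134177
Discount per step: exp(-r*dt) = 0.992652
Stock lattice S(k, j) with j the centered position index:
  k=0: S(0,+0) = 0.8800
  k=1: S(1,-1) = 0.8028; S(1,+0) = 0.8800; S(1,+1) = 0.9647
  k=2: S(2,-2) = 0.7323; S(2,-1) = 0.8028; S(2,+0) = 0.8800; S(2,+1) = 0.9647; S(2,+2) = 1.0575
Terminal payoffs V(N, j) = max(S_T - K, 0):
  V(2,-2) = 0.000000; V(2,-1) = 0.012768; V(2,+0) = 0.090000; V(2,+1) = 0.174662; V(2,+2) = 0.267469
Backward induction: V(k, j) = exp(-r*dt) * [p_u * V(k+1, j+1) + p_m * V(k+1, j) + p_d * V(k+1, j-1)]
  V(1,-1) = exp(-r*dt) * [p_u*0.090000 + p_m*0.012768 + p_d*0.000000] = 0.026242
  V(1,+0) = exp(-r*dt) * [p_u*0.174662 + p_m*0.090000 + p_d*0.012768] = 0.095789
  V(1,+1) = exp(-r*dt) * [p_u*0.267469 + p_m*0.174662 + p_d*0.090000] = 0.180450
  V(0,+0) = exp(-r*dt) * [p_u*0.180450 + p_m*0.095789 + p_d*0.026242] = 0.102559

Answer: Price = V(0,0) = 0.1026


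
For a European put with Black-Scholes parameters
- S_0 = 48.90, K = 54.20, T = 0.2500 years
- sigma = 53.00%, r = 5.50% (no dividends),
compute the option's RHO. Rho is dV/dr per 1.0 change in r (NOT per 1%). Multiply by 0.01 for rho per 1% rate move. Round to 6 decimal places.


Answer: Rho = -9.094049

Derivation:
d1 = -0.2039283470; d2 = -0.4689283470
phi(d1) = 0.3907325695; exp(-qT) = 1.0000000000; exp(-rT) = 0.9863440995
N(-d2) = 0.6804395733
Rho = -K*T*exp(-rT)*N(-d2) = -54.2000 * 0.2500 * 0.9863440995 * 0.6804395733 = -9.094049


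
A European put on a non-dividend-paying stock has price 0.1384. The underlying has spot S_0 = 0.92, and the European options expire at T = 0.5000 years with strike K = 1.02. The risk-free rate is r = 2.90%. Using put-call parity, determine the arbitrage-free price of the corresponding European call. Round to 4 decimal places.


Answer: Call price = 0.0531

Derivation:
Put-call parity: C - P = S_0 * exp(-qT) - K * exp(-rT).
S_0 * exp(-qT) = 0.9200 * 1.00000000 = 0.92000000
K * exp(-rT) = 1.0200 * 0.98560462 = 1.00531671
C = P + S*exp(-qT) - K*exp(-rT)
C = 0.1384 + 0.92000000 - 1.00531671 = 0.0531


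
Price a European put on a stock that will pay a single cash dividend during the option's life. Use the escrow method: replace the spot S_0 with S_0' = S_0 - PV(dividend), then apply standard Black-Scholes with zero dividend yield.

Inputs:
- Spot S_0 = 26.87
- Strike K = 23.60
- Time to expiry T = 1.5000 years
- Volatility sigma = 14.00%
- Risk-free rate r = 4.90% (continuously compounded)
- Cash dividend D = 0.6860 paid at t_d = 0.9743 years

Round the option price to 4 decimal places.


PV(D) = D * exp(-r * t_d) = 0.6860 * 0.95338097 = 0.65401934
S_0' = S_0 - PV(D) = 26.8700 - 0.65401934 = 26.21598066
d1 = (ln(S_0'/K) + (r + sigma^2/2)*T) / (sigma*sqrt(T)) = 1.12747949
d2 = d1 - sigma*sqrt(T) = 0.95601521
exp(-rT) = 0.92913615
N(-d1) = 0.12976990; N(-d2) = 0.16953228
P = K * exp(-rT) * N(-d2) - S_0' * N(-d1) = 23.6000 * 0.92913615 * 0.16953228 - 26.21598066 * 0.12976990 = 0.3154

Answer: Price = 0.3154


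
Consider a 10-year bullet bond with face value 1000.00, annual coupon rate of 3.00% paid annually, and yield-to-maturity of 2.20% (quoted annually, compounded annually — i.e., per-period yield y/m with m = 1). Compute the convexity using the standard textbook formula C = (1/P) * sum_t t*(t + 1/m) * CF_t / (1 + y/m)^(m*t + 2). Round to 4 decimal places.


Answer: Convexity = 89.0726

Derivation:
Coupon per period c = face * coupon_rate / m = 30.000000
Periods per year m = 1; per-period yield y/m = 0.022000
Number of cashflows N = 10
Cashflows (t years, CF_t, discount factor 1/(1+y/m)^(m*t), PV):
  t = 1.0000: CF_t = 30.000000, DF = 0.978474, PV = 29.354207
  t = 2.0000: CF_t = 30.000000, DF = 0.957411, PV = 28.722316
  t = 3.0000: CF_t = 30.000000, DF = 0.936801, PV = 28.104028
  t = 4.0000: CF_t = 30.000000, DF = 0.916635, PV = 27.499049
  t = 5.0000: CF_t = 30.000000, DF = 0.896903, PV = 26.907093
  t = 6.0000: CF_t = 30.000000, DF = 0.877596, PV = 26.327879
  t = 7.0000: CF_t = 30.000000, DF = 0.858704, PV = 25.761134
  t = 8.0000: CF_t = 30.000000, DF = 0.840220, PV = 25.206589
  t = 9.0000: CF_t = 30.000000, DF = 0.822133, PV = 24.663982
  t = 10.0000: CF_t = 1030.000000, DF = 0.804435, PV = 828.568210
Price P = sum_t PV_t = 1071.114489
Convexity numerator sum_t t*(t + 1/m) * CF_t / (1+y/m)^(m*t + 2):
  t = 1.0000: term = 56.208056
  t = 2.0000: term = 164.994293
  t = 3.0000: term = 322.885113
  t = 4.0000: term = 526.557588
  t = 5.0000: term = 772.834033
  t = 6.0000: term = 1058.676758
  t = 7.0000: term = 1381.182985
  t = 8.0000: term = 1737.579936
  t = 9.0000: term = 2125.220079
  t = 10.0000: term = 87260.793979
Convexity = (1/P) * sum = 95406.932819 / 1071.114489 = 89.072582


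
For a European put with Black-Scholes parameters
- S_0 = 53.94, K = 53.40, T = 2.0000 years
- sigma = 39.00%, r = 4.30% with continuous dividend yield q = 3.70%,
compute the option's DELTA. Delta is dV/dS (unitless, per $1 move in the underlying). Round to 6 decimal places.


d1 = 0.3157713549; d2 = -0.2357719344
phi(d1) = 0.3795403713; exp(-qT) = 0.9286716938; exp(-rT) = 0.9175942312
N(-d1) = 0.3760880310
Delta = -exp(-qT) * N(-d1) = -0.9286716938 * 0.3760880310 = -0.349262

Answer: Delta = -0.349262


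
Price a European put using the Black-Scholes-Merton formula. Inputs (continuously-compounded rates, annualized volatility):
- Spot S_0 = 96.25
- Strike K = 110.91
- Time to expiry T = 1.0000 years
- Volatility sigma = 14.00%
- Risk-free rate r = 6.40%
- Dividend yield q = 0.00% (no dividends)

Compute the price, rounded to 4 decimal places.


d1 = (ln(S/K) + (r - q + 0.5*sigma^2) * T) / (sigma * sqrt(T)) = -0.48550063
d2 = d1 - sigma * sqrt(T) = -0.62550063
exp(-rT) = 0.93800500; exp(-qT) = 1.00000000
P = K * exp(-rT) * N(-d2) - S_0 * exp(-qT) * N(-d1)
N(-d1) = 0.68633937; N(-d2) = 0.73417873
P = 110.9100 * 0.93800500 * 0.73417873 - 96.2500 * 1.00000000 * 0.68633937 = 10.3195

Answer: Price = 10.3195


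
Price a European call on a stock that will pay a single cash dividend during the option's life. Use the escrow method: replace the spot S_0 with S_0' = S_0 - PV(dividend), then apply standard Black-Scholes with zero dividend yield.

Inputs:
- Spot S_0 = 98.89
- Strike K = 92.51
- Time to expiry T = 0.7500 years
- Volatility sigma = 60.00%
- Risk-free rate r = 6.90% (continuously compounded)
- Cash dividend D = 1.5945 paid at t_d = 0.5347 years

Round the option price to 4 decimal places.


Answer: Price = 24.0975

Derivation:
PV(D) = D * exp(-r * t_d) = 1.5945 * 0.96377800 = 1.53674402
S_0' = S_0 - PV(D) = 98.8900 - 1.53674402 = 97.35325598
d1 = (ln(S_0'/K) + (r + sigma^2/2)*T) / (sigma*sqrt(T)) = 0.45760673
d2 = d1 - sigma*sqrt(T) = -0.06200851
exp(-rT) = 0.94956623
N(d1) = 0.67638250; N(d2) = 0.47527803
C = S_0' * N(d1) - K * exp(-rT) * N(d2) = 97.35325598 * 0.67638250 - 92.5100 * 0.94956623 * 0.47527803 = 24.0975


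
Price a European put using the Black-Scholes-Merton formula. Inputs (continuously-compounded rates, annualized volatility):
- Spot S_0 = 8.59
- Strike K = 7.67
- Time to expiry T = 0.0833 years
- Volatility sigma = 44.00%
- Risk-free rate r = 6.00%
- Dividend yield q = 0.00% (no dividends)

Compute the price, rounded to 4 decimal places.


Answer: Price = 0.0973

Derivation:
d1 = (ln(S/K) + (r - q + 0.5*sigma^2) * T) / (sigma * sqrt(T)) = 0.99489657
d2 = d1 - sigma * sqrt(T) = 0.86790492
exp(-rT) = 0.99501447; exp(-qT) = 1.00000000
P = K * exp(-rT) * N(-d2) - S_0 * exp(-qT) * N(-d1)
N(-d1) = 0.15989328; N(-d2) = 0.19272319
P = 7.6700 * 0.99501447 * 0.19272319 - 8.5900 * 1.00000000 * 0.15989328 = 0.0973


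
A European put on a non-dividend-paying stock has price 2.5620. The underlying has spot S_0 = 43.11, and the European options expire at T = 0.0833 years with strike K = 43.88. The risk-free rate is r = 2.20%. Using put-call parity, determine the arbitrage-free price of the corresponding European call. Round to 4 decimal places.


Answer: Call price = 1.8723

Derivation:
Put-call parity: C - P = S_0 * exp(-qT) - K * exp(-rT).
S_0 * exp(-qT) = 43.1100 * 1.00000000 = 43.11000000
K * exp(-rT) = 43.8800 * 0.99816908 = 43.79965915
C = P + S*exp(-qT) - K*exp(-rT)
C = 2.5620 + 43.11000000 - 43.79965915 = 1.8723


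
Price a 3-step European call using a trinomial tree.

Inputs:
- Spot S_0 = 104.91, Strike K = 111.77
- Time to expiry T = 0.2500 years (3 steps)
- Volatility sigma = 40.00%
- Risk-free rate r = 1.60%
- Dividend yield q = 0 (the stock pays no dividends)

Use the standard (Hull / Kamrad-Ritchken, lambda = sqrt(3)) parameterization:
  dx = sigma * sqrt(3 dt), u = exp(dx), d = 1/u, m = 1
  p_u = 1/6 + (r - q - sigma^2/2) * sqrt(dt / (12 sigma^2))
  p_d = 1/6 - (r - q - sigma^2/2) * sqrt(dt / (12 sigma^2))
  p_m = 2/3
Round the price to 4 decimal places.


Answer: Price = V(0,0) = 5.9201

Derivation:
dt = T/N = 0.083333; dx = sigma*sqrt(3*dt) = 0.200000
u = exp(dx) = 1.221403; d = 1/u = 0.818731
p_u = 0.153333, p_m = 0.666667, p_d = 0.180000
Discount per step: exp(-r*dt) = 0.998668
Stock lattice S(k, j) with j the centered position index:
  k=0: S(0,+0) = 104.9100
  k=1: S(1,-1) = 85.8930; S(1,+0) = 104.9100; S(1,+1) = 128.1374
  k=2: S(2,-2) = 70.3233; S(2,-1) = 85.8930; S(2,+0) = 104.9100; S(2,+1) = 128.1374; S(2,+2) = 156.5073
  k=3: S(3,-3) = 57.5758; S(3,-2) = 70.3233; S(3,-1) = 85.8930; S(3,+0) = 104.9100; S(3,+1) = 128.1374; S(3,+2) = 156.5073; S(3,+3) = 191.1585
Terminal payoffs V(N, j) = max(S_T - K, 0):
  V(3,-3) = 0.000000; V(3,-2) = 0.000000; V(3,-1) = 0.000000; V(3,+0) = 0.000000; V(3,+1) = 16.367363; V(3,+2) = 44.737329; V(3,+3) = 79.388483
Backward induction: V(k, j) = exp(-r*dt) * [p_u * V(k+1, j+1) + p_m * V(k+1, j) + p_d * V(k+1, j-1)]
  V(2,-2) = exp(-r*dt) * [p_u*0.000000 + p_m*0.000000 + p_d*0.000000] = 0.000000
  V(2,-1) = exp(-r*dt) * [p_u*0.000000 + p_m*0.000000 + p_d*0.000000] = 0.000000
  V(2,+0) = exp(-r*dt) * [p_u*16.367363 + p_m*0.000000 + p_d*0.000000] = 2.506318
  V(2,+1) = exp(-r*dt) * [p_u*44.737329 + p_m*16.367363 + p_d*0.000000] = 17.747620
  V(2,+2) = exp(-r*dt) * [p_u*79.388483 + p_m*44.737329 + p_d*16.367363] = 44.884027
  V(1,-1) = exp(-r*dt) * [p_u*2.506318 + p_m*0.000000 + p_d*0.000000] = 0.383790
  V(1,+0) = exp(-r*dt) * [p_u*17.747620 + p_m*2.506318 + p_d*0.000000] = 4.386328
  V(1,+1) = exp(-r*dt) * [p_u*44.884027 + p_m*17.747620 + p_d*2.506318] = 19.139565
  V(0,+0) = exp(-r*dt) * [p_u*19.139565 + p_m*4.386328 + p_d*0.383790] = 5.920136


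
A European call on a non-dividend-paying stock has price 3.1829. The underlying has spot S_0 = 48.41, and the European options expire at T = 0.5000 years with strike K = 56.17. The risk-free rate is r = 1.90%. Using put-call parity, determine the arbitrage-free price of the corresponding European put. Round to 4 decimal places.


Answer: Put price = 10.4118

Derivation:
Put-call parity: C - P = S_0 * exp(-qT) - K * exp(-rT).
S_0 * exp(-qT) = 48.4100 * 1.00000000 = 48.41000000
K * exp(-rT) = 56.1700 * 0.99054498 = 55.63891166
P = C - S*exp(-qT) + K*exp(-rT)
P = 3.1829 - 48.41000000 + 55.63891166 = 10.4118


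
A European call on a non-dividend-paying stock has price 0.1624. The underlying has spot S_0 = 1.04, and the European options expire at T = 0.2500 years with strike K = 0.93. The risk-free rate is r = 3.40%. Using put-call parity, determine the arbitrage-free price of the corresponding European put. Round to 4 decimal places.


Put-call parity: C - P = S_0 * exp(-qT) - K * exp(-rT).
S_0 * exp(-qT) = 1.0400 * 1.00000000 = 1.04000000
K * exp(-rT) = 0.9300 * 0.99153602 = 0.92212850
P = C - S*exp(-qT) + K*exp(-rT)
P = 0.1624 - 1.04000000 + 0.92212850 = 0.0445

Answer: Put price = 0.0445


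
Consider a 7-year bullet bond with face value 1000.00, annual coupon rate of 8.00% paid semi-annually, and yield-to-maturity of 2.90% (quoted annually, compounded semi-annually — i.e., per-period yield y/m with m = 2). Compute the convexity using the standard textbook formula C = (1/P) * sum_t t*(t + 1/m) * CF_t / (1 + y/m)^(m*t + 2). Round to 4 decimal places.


Coupon per period c = face * coupon_rate / m = 40.000000
Periods per year m = 2; per-period yield y/m = 0.014500
Number of cashflows N = 14
Cashflows (t years, CF_t, discount factor 1/(1+y/m)^(m*t), PV):
  t = 0.5000: CF_t = 40.000000, DF = 0.985707, PV = 39.428290
  t = 1.0000: CF_t = 40.000000, DF = 0.971619, PV = 38.864751
  t = 1.5000: CF_t = 40.000000, DF = 0.957732, PV = 38.309267
  t = 2.0000: CF_t = 40.000000, DF = 0.944043, PV = 37.761722
  t = 2.5000: CF_t = 40.000000, DF = 0.930550, PV = 37.222003
  t = 3.0000: CF_t = 40.000000, DF = 0.917250, PV = 36.689998
  t = 3.5000: CF_t = 40.000000, DF = 0.904140, PV = 36.165596
  t = 4.0000: CF_t = 40.000000, DF = 0.891217, PV = 35.648690
  t = 4.5000: CF_t = 40.000000, DF = 0.878479, PV = 35.139172
  t = 5.0000: CF_t = 40.000000, DF = 0.865923, PV = 34.636937
  t = 5.5000: CF_t = 40.000000, DF = 0.853547, PV = 34.141880
  t = 6.0000: CF_t = 40.000000, DF = 0.841347, PV = 33.653898
  t = 6.5000: CF_t = 40.000000, DF = 0.829322, PV = 33.172891
  t = 7.0000: CF_t = 1040.000000, DF = 0.817469, PV = 850.167737
Price P = sum_t PV_t = 1321.002831
Convexity numerator sum_t t*(t + 1/m) * CF_t / (1+y/m)^(m*t + 2):
  t = 0.5000: term = 19.154633
  t = 1.0000: term = 56.642582
  t = 1.5000: term = 111.666008
  t = 2.0000: term = 183.449988
  t = 2.5000: term = 271.241973
  t = 3.0000: term = 374.311249
  t = 3.5000: term = 491.948414
  t = 4.0000: term = 623.464863
  t = 4.5000: term = 768.192291
  t = 5.0000: term = 925.482197
  t = 5.5000: term = 1094.705408
  t = 6.0000: term = 1275.251606
  t = 6.5000: term = 1466.528872
  t = 7.0000: term = 43367.044017
Convexity = (1/P) * sum = 51029.084101 / 1321.002831 = 38.629050

Answer: Convexity = 38.6290


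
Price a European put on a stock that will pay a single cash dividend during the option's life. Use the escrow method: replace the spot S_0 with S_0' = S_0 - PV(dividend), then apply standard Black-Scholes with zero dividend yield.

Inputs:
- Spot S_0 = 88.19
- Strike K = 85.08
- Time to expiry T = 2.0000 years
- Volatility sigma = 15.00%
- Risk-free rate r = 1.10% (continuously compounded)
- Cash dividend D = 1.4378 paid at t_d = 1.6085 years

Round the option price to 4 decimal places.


Answer: Price = 5.5439

Derivation:
PV(D) = D * exp(-r * t_d) = 1.4378 * 0.98246211 = 1.41258402
S_0' = S_0 - PV(D) = 88.1900 - 1.41258402 = 86.77741598
d1 = (ln(S_0'/K) + (r + sigma^2/2)*T) / (sigma*sqrt(T)) = 0.30289821
d2 = d1 - sigma*sqrt(T) = 0.09076617
exp(-rT) = 0.97824024
N(-d1) = 0.38098372; N(-d2) = 0.46383919
P = K * exp(-rT) * N(-d2) - S_0' * N(-d1) = 85.0800 * 0.97824024 * 0.46383919 - 86.77741598 * 0.38098372 = 5.5439


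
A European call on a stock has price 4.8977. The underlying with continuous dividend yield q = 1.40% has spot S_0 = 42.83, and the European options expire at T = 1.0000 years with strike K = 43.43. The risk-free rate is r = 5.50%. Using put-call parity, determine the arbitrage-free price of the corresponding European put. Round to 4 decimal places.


Put-call parity: C - P = S_0 * exp(-qT) - K * exp(-rT).
S_0 * exp(-qT) = 42.8300 * 0.98609754 = 42.23455782
K * exp(-rT) = 43.4300 * 0.94648515 = 41.10584998
P = C - S*exp(-qT) + K*exp(-rT)
P = 4.8977 - 42.23455782 + 41.10584998 = 3.7690

Answer: Put price = 3.7690


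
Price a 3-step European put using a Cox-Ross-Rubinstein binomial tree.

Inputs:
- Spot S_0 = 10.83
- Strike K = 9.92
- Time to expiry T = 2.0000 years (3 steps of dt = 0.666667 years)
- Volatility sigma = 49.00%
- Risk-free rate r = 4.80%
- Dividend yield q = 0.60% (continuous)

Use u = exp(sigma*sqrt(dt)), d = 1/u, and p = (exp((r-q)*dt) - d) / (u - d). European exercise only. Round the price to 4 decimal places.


dt = T/N = 0.666667
u = exp(sigma*sqrt(dt)) = 1.491949; d = 1/u = 0.670264
p = (exp((r-q)*dt) - d) / (u - d) = 0.435850
Discount per step: exp(-r*dt) = 0.968507
Stock lattice S(k, i) with i counting down-moves:
  k=0: S(0,0) = 10.8300
  k=1: S(1,0) = 16.1578; S(1,1) = 7.2590
  k=2: S(2,0) = 24.1066; S(2,1) = 10.8300; S(2,2) = 4.8654
  k=3: S(3,0) = 35.9659; S(3,1) = 16.1578; S(3,2) = 7.2590; S(3,3) = 3.2611
Terminal payoffs V(N, i) = max(K - S_T, 0):
  V(3,0) = 0.000000; V(3,1) = 0.000000; V(3,2) = 2.661039; V(3,3) = 6.658882
Backward induction: V(k, i) = exp(-r*dt) * [p * V(k+1, i) + (1-p) * V(k+1, i+1)].
  V(2,0) = exp(-r*dt) * [p*0.000000 + (1-p)*0.000000] = 0.000000
  V(2,1) = exp(-r*dt) * [p*0.000000 + (1-p)*2.661039] = 1.453946
  V(2,2) = exp(-r*dt) * [p*2.661039 + (1-p)*6.658882] = 4.761586
  V(1,0) = exp(-r*dt) * [p*0.000000 + (1-p)*1.453946] = 0.794411
  V(1,1) = exp(-r*dt) * [p*1.453946 + (1-p)*4.761586] = 3.215394
  V(0,0) = exp(-r*dt) * [p*0.794411 + (1-p)*3.215394] = 2.092176

Answer: Price = V(0,0) = 2.0922


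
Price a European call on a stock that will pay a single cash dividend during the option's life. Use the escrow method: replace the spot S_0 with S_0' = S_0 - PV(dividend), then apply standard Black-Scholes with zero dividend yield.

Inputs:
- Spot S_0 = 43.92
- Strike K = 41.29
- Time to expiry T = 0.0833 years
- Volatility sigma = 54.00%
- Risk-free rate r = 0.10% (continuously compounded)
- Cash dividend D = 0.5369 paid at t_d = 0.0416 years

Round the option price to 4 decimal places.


Answer: Price = 3.8093

Derivation:
PV(D) = D * exp(-r * t_d) = 0.5369 * 0.99995840 = 0.53687767
S_0' = S_0 - PV(D) = 43.9200 - 0.53687767 = 43.38312233
d1 = (ln(S_0'/K) + (r + sigma^2/2)*T) / (sigma*sqrt(T)) = 0.39574743
d2 = d1 - sigma*sqrt(T) = 0.23989404
exp(-rT) = 0.99991670
N(d1) = 0.65385432; N(d2) = 0.59479380
C = S_0' * N(d1) - K * exp(-rT) * N(d2) = 43.38312233 * 0.65385432 - 41.2900 * 0.99991670 * 0.59479380 = 3.8093


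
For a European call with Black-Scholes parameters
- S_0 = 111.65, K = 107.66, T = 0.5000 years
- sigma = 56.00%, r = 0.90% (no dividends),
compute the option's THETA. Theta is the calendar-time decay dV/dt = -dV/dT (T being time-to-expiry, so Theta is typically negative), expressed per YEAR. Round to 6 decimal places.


Answer: Theta = -17.301129

Derivation:
d1 = 0.3012549274; d2 = -0.0947248700
phi(d1) = 0.3812439581; exp(-qT) = 1.0000000000; exp(-rT) = 0.9955101098
Theta = -S*exp(-qT)*phi(d1)*sigma/(2*sqrt(T)) - r*K*exp(-rT)*N(d2) + q*S*exp(-qT)*N(d1)
N(d1) = 0.6183899460; N(d2) = 0.4622666817; sqrt(T) = 0.7071067812
Term 1 = -111.6500 * 1.0000000000 * 0.3812439581 * 0.5600 / (2 * 0.7071067812) = -16.8552316779
Term 2 = -0.0090 * 107.6600 * 0.9955101098 * 0.4622666817 = -0.4458976178
Term 3 = 0 (no dividend yield, q = 0)
Theta = -16.8552316779 + (-0.4458976178) + (0.0000000000) = -17.301129


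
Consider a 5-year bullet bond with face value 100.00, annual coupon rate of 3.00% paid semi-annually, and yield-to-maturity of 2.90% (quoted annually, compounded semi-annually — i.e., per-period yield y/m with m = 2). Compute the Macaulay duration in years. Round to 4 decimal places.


Coupon per period c = face * coupon_rate / m = 1.500000
Periods per year m = 2; per-period yield y/m = 0.014500
Number of cashflows N = 10
Cashflows (t years, CF_t, discount factor 1/(1+y/m)^(m*t), PV):
  t = 0.5000: CF_t = 1.500000, DF = 0.985707, PV = 1.478561
  t = 1.0000: CF_t = 1.500000, DF = 0.971619, PV = 1.457428
  t = 1.5000: CF_t = 1.500000, DF = 0.957732, PV = 1.436597
  t = 2.0000: CF_t = 1.500000, DF = 0.944043, PV = 1.416065
  t = 2.5000: CF_t = 1.500000, DF = 0.930550, PV = 1.395825
  t = 3.0000: CF_t = 1.500000, DF = 0.917250, PV = 1.375875
  t = 3.5000: CF_t = 1.500000, DF = 0.904140, PV = 1.356210
  t = 4.0000: CF_t = 1.500000, DF = 0.891217, PV = 1.336826
  t = 4.5000: CF_t = 1.500000, DF = 0.878479, PV = 1.317719
  t = 5.0000: CF_t = 101.500000, DF = 0.865923, PV = 87.891227
Price P = sum_t PV_t = 100.462333
Macaulay numerator sum_t t * PV_t:
  t * PV_t at t = 0.5000: 0.739280
  t * PV_t at t = 1.0000: 1.457428
  t * PV_t at t = 1.5000: 2.154896
  t * PV_t at t = 2.0000: 2.832129
  t * PV_t at t = 2.5000: 3.489563
  t * PV_t at t = 3.0000: 4.127625
  t * PV_t at t = 3.5000: 4.746735
  t * PV_t at t = 4.0000: 5.347304
  t * PV_t at t = 4.5000: 5.929735
  t * PV_t at t = 5.0000: 439.456136
Macaulay duration D = (sum_t t * PV_t) / P = 470.280831 / 100.462333 = 4.681166

Answer: Macaulay duration = 4.6812 years


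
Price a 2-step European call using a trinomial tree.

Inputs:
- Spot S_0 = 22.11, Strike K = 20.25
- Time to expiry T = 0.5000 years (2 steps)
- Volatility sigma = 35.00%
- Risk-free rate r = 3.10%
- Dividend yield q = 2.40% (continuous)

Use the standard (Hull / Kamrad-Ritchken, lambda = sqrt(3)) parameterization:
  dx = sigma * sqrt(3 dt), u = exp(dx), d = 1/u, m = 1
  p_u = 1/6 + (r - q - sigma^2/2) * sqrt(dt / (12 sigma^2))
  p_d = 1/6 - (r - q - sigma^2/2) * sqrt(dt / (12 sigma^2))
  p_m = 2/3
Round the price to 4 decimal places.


Answer: Price = V(0,0) = 3.1651

Derivation:
dt = T/N = 0.250000; dx = sigma*sqrt(3*dt) = 0.303109
u = exp(dx) = 1.354062; d = 1/u = 0.738519
p_u = 0.144294, p_m = 0.666667, p_d = 0.189039
Discount per step: exp(-r*dt) = 0.992280
Stock lattice S(k, j) with j the centered position index:
  k=0: S(0,+0) = 22.1100
  k=1: S(1,-1) = 16.3286; S(1,+0) = 22.1100; S(1,+1) = 29.9383
  k=2: S(2,-2) = 12.0590; S(2,-1) = 16.3286; S(2,+0) = 22.1100; S(2,+1) = 29.9383; S(2,+2) = 40.5383
Terminal payoffs V(N, j) = max(S_T - K, 0):
  V(2,-2) = 0.000000; V(2,-1) = 0.000000; V(2,+0) = 1.860000; V(2,+1) = 9.688309; V(2,+2) = 20.288323
Backward induction: V(k, j) = exp(-r*dt) * [p_u * V(k+1, j+1) + p_m * V(k+1, j) + p_d * V(k+1, j-1)]
  V(1,-1) = exp(-r*dt) * [p_u*1.860000 + p_m*0.000000 + p_d*0.000000] = 0.266316
  V(1,+0) = exp(-r*dt) * [p_u*9.688309 + p_m*1.860000 + p_d*0.000000] = 2.617603
  V(1,+1) = exp(-r*dt) * [p_u*20.288323 + p_m*9.688309 + p_d*1.860000] = 9.662798
  V(0,+0) = exp(-r*dt) * [p_u*9.662798 + p_m*2.617603 + p_d*0.266316] = 3.165075


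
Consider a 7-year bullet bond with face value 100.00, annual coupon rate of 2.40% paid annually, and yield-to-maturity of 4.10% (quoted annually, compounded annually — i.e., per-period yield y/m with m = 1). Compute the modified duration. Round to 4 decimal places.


Coupon per period c = face * coupon_rate / m = 2.400000
Periods per year m = 1; per-period yield y/m = 0.041000
Number of cashflows N = 7
Cashflows (t years, CF_t, discount factor 1/(1+y/m)^(m*t), PV):
  t = 1.0000: CF_t = 2.400000, DF = 0.960615, PV = 2.305476
  t = 2.0000: CF_t = 2.400000, DF = 0.922781, PV = 2.214674
  t = 3.0000: CF_t = 2.400000, DF = 0.886437, PV = 2.127448
  t = 4.0000: CF_t = 2.400000, DF = 0.851524, PV = 2.043658
  t = 5.0000: CF_t = 2.400000, DF = 0.817987, PV = 1.963169
  t = 6.0000: CF_t = 2.400000, DF = 0.785770, PV = 1.885849
  t = 7.0000: CF_t = 102.400000, DF = 0.754823, PV = 77.293834
Price P = sum_t PV_t = 89.834108
First compute Macaulay numerator sum_t t * PV_t:
  t * PV_t at t = 1.0000: 2.305476
  t * PV_t at t = 2.0000: 4.429348
  t * PV_t at t = 3.0000: 6.382345
  t * PV_t at t = 4.0000: 8.174634
  t * PV_t at t = 5.0000: 9.815843
  t * PV_t at t = 6.0000: 11.315093
  t * PV_t at t = 7.0000: 541.056838
Macaulay duration D = 583.479576 / 89.834108 = 6.495078
Modified duration = D / (1 + y/m) = 6.495078 / (1 + 0.041000) = 6.239268

Answer: Modified duration = 6.2393
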